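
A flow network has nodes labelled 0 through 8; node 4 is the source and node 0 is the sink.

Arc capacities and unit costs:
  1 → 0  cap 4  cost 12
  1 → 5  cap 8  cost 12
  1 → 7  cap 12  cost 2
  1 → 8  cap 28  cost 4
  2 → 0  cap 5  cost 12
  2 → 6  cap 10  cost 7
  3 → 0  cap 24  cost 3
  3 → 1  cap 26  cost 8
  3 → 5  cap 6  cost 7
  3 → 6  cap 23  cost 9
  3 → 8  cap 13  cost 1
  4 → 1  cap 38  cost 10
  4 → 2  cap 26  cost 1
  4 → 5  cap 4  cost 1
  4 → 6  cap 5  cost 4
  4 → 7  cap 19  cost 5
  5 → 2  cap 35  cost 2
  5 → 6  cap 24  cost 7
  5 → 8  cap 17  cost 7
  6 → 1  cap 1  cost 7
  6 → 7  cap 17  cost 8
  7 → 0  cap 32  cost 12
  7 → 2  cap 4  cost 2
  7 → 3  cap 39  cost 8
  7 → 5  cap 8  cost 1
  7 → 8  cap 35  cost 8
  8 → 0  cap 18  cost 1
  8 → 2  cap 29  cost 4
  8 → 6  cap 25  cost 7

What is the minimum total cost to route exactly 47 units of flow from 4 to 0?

shortest-cost path #1: 4→5→8→0 push 4 @ unit cost 9 (adds 36)
shortest-cost path #2: 4→2→0 push 5 @ unit cost 13 (adds 65)
shortest-cost path #3: 4→7→8→0 push 14 @ unit cost 14 (adds 196)
shortest-cost path #4: 4→7→3→0 push 5 @ unit cost 16 (adds 80)
shortest-cost path #5: 4→1→8→7→3→0 push 14 @ unit cost 17 (adds 238)
shortest-cost path #6: 4→1→0 push 4 @ unit cost 22 (adds 88)
shortest-cost path #7: 4→6→7→3→0 push 1 @ unit cost 23 (adds 23)
total cost = 726

Minimum cost for 47 units: 726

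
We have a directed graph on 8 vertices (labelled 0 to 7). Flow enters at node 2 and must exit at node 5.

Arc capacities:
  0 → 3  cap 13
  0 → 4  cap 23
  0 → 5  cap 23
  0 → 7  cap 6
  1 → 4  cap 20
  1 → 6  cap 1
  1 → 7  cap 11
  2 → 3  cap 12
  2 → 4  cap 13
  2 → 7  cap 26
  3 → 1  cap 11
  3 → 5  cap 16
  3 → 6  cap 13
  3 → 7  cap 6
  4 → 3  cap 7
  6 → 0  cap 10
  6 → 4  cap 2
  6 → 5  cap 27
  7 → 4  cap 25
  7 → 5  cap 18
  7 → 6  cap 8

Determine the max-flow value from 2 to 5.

augment #1: 2→3→5 bottleneck 12, total now 12
augment #2: 2→7→5 bottleneck 18, total now 30
augment #3: 2→4→3→5 bottleneck 4, total now 34
augment #4: 2→7→6→5 bottleneck 8, total now 42
augment #5: 2→4→3→6→5 bottleneck 3, total now 45

Maximum flow value: 45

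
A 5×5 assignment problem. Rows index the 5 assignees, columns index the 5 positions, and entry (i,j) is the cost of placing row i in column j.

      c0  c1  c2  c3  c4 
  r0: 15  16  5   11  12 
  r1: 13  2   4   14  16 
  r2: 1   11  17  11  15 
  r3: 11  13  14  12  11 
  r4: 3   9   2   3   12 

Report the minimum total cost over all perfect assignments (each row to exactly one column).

Minimum assignment cost: 22

optimal assignment: row0→col2 (cost 5), row1→col1 (cost 2), row2→col0 (cost 1), row3→col4 (cost 11), row4→col3 (cost 3)
total = 5 + 2 + 1 + 11 + 3 = 22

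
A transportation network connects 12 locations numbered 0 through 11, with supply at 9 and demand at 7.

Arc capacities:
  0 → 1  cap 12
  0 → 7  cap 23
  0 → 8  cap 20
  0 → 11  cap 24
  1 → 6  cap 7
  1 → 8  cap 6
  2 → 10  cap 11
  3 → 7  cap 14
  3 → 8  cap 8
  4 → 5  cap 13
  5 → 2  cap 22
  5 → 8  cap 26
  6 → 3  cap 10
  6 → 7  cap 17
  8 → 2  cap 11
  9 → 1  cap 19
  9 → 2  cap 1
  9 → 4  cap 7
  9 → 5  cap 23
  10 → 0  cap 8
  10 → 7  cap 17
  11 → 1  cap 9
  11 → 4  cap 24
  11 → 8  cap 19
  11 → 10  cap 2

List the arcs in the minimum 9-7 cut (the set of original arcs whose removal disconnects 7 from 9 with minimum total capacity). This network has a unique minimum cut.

augment #1: 9→1→6→7 push 7
augment #2: 9→2→10→7 push 1
augment #3: 9→5→2→10→7 push 10
max flow = 18; residual-reachable set from 9 gives S-side
cut edges (S→T): {(1,6), (2,10)} total cap 18

Min-cut arcs: {(1,6), (2,10)} (total capacity 18)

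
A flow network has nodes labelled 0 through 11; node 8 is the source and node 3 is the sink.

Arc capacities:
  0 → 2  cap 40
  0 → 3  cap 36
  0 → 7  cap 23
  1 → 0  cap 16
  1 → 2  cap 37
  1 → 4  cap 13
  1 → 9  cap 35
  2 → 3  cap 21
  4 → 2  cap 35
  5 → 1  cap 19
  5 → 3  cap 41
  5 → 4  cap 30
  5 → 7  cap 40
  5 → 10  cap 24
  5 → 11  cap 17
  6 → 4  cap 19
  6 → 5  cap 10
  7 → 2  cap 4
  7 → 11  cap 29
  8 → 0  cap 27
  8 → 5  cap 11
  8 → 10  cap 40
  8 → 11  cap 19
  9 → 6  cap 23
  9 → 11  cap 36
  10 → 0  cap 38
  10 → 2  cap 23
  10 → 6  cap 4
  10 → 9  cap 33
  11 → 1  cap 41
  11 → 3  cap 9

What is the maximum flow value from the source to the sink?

Maximum flow value: 87

augment #1: 8→0→3 bottleneck 27, total now 27
augment #2: 8→5→3 bottleneck 11, total now 38
augment #3: 8→11→3 bottleneck 9, total now 47
augment #4: 8→10→0→3 bottleneck 9, total now 56
augment #5: 8→10→2→3 bottleneck 21, total now 77
augment #6: 8→10→6→5→3 bottleneck 4, total now 81
augment #7: 8→10→9→6→5→3 bottleneck 6, total now 87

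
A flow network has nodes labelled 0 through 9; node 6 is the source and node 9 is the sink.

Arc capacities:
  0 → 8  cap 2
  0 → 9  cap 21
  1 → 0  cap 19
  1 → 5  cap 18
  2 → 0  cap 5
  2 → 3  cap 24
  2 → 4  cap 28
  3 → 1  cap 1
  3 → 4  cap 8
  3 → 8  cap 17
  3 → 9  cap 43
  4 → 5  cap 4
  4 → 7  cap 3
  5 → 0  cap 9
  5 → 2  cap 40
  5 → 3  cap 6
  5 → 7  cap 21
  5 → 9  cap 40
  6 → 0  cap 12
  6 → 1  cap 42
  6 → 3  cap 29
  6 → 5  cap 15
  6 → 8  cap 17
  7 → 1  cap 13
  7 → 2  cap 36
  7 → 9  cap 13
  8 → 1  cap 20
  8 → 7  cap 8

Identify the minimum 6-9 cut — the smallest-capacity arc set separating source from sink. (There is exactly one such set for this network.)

Min-cut arcs: {(0,9), (1,5), (6,3), (6,5), (8,7)} (total capacity 91)

augment #1: 6→0→9 push 12
augment #2: 6→3→9 push 29
augment #3: 6→5→9 push 15
augment #4: 6→1→0→9 push 9
augment #5: 6→1→5→9 push 18
augment #6: 6→8→7→9 push 8
max flow = 91; residual-reachable set from 6 gives S-side
cut edges (S→T): {(0,9), (1,5), (6,3), (6,5), (8,7)} total cap 91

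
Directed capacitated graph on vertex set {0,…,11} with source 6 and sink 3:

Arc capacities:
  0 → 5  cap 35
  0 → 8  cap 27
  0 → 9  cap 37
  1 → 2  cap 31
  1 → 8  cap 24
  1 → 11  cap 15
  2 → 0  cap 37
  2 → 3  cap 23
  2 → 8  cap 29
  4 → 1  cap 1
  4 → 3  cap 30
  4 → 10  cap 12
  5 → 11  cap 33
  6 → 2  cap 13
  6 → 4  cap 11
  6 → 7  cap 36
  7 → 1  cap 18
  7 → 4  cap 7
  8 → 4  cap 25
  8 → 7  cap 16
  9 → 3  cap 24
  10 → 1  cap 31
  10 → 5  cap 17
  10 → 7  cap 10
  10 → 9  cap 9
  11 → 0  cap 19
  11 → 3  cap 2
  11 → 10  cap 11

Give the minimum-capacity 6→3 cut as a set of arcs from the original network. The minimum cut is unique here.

augment #1: 6→2→3 push 13
augment #2: 6→4→3 push 11
augment #3: 6→7→4→3 push 7
augment #4: 6→7→1→2→3 push 10
augment #5: 6→7→1→11→3 push 2
augment #6: 6→7→1→8→4→3 push 6
max flow = 49; residual-reachable set from 6 gives S-side
cut edges (S→T): {(6,2), (6,4), (7,1), (7,4)} total cap 49

Min-cut arcs: {(6,2), (6,4), (7,1), (7,4)} (total capacity 49)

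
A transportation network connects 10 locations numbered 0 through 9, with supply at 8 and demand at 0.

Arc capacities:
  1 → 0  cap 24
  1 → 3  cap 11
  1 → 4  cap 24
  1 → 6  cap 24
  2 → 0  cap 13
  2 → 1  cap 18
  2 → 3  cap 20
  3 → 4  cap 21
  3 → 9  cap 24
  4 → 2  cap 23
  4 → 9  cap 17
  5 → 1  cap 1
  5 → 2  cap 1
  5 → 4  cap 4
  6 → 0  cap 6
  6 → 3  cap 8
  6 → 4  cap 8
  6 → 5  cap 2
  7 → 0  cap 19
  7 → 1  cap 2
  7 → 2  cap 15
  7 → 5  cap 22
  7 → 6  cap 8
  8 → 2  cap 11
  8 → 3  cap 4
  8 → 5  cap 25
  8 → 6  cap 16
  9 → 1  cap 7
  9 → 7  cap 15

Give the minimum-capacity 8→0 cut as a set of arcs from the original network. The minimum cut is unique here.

augment #1: 8→2→0 push 11
augment #2: 8→6→0 push 6
augment #3: 8→5→1→0 push 1
augment #4: 8→5→2→0 push 1
augment #5: 8→3→4→2→0 push 1
augment #6: 8→3→9→1→0 push 3
augment #7: 8→5→4→2→1→0 push 4
augment #8: 8→6→3→9→1→0 push 4
augment #9: 8→6→3→9→7→0 push 4
augment #10: 8→6→4→2→1→0 push 2
max flow = 37; residual-reachable set from 8 gives S-side
cut edges (S→T): {(5,1), (5,2), (5,4), (8,2), (8,3), (8,6)} total cap 37

Min-cut arcs: {(5,1), (5,2), (5,4), (8,2), (8,3), (8,6)} (total capacity 37)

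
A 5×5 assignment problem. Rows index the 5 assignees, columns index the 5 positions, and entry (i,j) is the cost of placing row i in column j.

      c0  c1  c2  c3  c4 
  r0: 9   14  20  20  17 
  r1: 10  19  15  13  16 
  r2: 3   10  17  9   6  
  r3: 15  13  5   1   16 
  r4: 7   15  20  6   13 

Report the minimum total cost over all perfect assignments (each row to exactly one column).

optimal assignment: row0→col1 (cost 14), row1→col0 (cost 10), row2→col4 (cost 6), row3→col2 (cost 5), row4→col3 (cost 6)
total = 14 + 10 + 6 + 5 + 6 = 41

Minimum assignment cost: 41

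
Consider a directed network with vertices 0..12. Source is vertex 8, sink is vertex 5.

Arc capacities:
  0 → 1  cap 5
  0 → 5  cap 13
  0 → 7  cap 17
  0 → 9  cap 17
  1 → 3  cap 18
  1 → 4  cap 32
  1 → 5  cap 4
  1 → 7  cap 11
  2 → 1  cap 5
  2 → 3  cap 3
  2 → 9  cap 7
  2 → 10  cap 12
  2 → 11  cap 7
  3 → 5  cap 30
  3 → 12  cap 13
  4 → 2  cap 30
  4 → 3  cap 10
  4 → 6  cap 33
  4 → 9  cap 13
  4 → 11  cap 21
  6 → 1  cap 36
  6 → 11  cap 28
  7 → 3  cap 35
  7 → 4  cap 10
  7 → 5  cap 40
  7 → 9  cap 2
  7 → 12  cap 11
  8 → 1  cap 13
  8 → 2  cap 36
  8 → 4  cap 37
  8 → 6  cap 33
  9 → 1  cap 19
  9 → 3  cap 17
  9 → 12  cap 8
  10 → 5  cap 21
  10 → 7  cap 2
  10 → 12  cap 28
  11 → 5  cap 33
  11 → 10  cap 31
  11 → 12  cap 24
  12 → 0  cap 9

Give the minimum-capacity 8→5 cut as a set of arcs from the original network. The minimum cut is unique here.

Min-cut arcs: {(1,5), (1,7), (3,5), (10,5), (10,7), (11,5), (12,0)} (total capacity 110)

augment #1: 8→1→5 push 4
augment #2: 8→1→3→5 push 9
augment #3: 8→2→3→5 push 3
augment #4: 8→2→10→5 push 12
augment #5: 8→2→11→5 push 7
augment #6: 8→4→3→5 push 10
augment #7: 8→4→11→5 push 21
augment #8: 8→6→11→5 push 5
augment #9: 8→2→1→3→5 push 5
augment #10: 8→2→9→3→5 push 3
augment #11: 8→6→1→7→5 push 11
augment #12: 8→6→11→10→5 push 9
augment #13: 8→2→9→12→0→5 push 4
augment #14: 8→4→9→12→0→5 push 4
augment #15: 8→6→11→10→7→5 push 2
augment #16: 8→6→11→12→0→5 push 1
max flow = 110; residual-reachable set from 8 gives S-side
cut edges (S→T): {(1,5), (1,7), (3,5), (10,5), (10,7), (11,5), (12,0)} total cap 110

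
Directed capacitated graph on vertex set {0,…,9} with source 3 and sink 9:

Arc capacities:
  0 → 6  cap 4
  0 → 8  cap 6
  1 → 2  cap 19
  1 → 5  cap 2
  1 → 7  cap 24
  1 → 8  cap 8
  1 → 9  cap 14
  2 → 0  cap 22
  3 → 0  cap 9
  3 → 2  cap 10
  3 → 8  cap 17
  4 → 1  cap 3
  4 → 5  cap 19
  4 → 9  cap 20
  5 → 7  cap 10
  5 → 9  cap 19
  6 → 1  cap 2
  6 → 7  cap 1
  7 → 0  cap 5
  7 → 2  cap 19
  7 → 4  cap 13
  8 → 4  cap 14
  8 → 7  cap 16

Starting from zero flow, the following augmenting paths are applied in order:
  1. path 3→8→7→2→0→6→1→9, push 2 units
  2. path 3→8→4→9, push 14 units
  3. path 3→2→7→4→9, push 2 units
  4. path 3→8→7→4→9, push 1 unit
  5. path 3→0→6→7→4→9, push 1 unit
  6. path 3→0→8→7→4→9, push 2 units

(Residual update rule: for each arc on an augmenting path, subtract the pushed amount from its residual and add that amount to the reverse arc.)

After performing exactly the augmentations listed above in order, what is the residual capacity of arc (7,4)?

Residual capacity of (7,4): 7

after path 1 (3→8→7→2→0→6→1→9, push 2): res(7,4)=13
after path 2 (3→8→4→9, push 14): res(7,4)=13
after path 3 (3→2→7→4→9, push 2): res(7,4)=11
after path 4 (3→8→7→4→9, push 1): res(7,4)=10
after path 5 (3→0→6→7→4→9, push 1): res(7,4)=9
after path 6 (3→0→8→7→4→9, push 2): res(7,4)=7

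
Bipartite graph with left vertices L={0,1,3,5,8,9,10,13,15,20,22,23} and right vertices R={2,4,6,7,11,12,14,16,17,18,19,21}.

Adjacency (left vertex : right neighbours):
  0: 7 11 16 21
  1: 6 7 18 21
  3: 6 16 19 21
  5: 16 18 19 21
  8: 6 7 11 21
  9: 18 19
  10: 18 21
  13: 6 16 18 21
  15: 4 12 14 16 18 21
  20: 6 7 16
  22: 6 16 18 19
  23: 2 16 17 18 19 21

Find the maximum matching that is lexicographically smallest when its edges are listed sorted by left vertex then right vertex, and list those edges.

Lex-smallest maximum matching: {(0,7), (1,6), (3,16), (5,18), (8,11), (9,19), (10,21), (15,4), (23,2)}

|M| = 9 (so the lex-smallest maximum matching has 9 edges)
process left vertices in ascending order; for each, take the smallest-labelled available neighbour that still permits 9 edges overall, or leave it unmatched if none does
lex-smallest matching: {0-7, 1-6, 3-16, 5-18, 8-11, 9-19, 10-21, 15-4, 23-2}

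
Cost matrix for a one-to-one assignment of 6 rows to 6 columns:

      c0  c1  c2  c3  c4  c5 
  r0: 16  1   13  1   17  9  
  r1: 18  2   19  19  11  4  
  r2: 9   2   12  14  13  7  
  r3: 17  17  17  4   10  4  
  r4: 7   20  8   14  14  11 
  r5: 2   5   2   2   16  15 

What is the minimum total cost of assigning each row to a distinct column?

optimal assignment: row0→col3 (cost 1), row1→col5 (cost 4), row2→col1 (cost 2), row3→col4 (cost 10), row4→col0 (cost 7), row5→col2 (cost 2)
total = 1 + 4 + 2 + 10 + 7 + 2 = 26

Minimum assignment cost: 26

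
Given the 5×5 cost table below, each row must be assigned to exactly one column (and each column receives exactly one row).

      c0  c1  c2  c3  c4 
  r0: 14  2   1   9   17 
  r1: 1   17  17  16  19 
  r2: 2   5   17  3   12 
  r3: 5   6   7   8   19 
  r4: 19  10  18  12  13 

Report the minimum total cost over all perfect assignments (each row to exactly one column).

optimal assignment: row0→col2 (cost 1), row1→col0 (cost 1), row2→col3 (cost 3), row3→col1 (cost 6), row4→col4 (cost 13)
total = 1 + 1 + 3 + 6 + 13 = 24

Minimum assignment cost: 24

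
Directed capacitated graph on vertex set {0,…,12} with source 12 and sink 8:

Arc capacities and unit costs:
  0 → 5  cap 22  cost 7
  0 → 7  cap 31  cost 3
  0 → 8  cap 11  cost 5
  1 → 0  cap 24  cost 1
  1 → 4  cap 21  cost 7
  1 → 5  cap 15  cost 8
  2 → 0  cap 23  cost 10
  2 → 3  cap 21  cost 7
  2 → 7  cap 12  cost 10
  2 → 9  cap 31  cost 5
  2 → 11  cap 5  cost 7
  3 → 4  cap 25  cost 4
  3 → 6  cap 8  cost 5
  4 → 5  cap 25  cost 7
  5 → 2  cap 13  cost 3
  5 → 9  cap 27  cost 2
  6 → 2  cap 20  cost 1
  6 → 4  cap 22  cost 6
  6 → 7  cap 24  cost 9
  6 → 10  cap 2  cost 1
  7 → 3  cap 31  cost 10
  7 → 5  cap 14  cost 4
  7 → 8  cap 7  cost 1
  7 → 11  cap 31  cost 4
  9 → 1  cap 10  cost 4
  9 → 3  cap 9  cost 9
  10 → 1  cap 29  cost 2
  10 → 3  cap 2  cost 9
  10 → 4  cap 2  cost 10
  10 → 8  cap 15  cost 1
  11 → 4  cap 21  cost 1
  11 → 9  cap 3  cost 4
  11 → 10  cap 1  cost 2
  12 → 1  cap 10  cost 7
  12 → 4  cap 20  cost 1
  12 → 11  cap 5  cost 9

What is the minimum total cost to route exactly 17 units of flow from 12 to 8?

shortest-cost path #1: 12→1→0→7→8 push 7 @ unit cost 12 (adds 84)
shortest-cost path #2: 12→11→10→8 push 1 @ unit cost 12 (adds 12)
shortest-cost path #3: 12→1→0→8 push 3 @ unit cost 13 (adds 39)
shortest-cost path #4: 12→4→5→9→1→0→8 push 6 @ unit cost 20 (adds 120)
total cost = 255

Minimum cost for 17 units: 255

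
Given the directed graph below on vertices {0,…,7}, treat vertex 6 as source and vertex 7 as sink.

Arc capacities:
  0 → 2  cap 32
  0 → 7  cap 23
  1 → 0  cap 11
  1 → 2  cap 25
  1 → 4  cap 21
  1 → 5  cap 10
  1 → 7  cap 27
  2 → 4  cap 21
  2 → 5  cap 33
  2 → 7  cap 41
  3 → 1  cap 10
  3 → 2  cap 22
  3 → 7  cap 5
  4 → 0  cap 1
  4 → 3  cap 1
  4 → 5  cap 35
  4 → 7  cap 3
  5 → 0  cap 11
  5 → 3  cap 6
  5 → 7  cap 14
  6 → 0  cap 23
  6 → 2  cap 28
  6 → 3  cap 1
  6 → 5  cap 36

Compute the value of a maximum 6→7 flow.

augment #1: 6→0→7 bottleneck 23, total now 23
augment #2: 6→2→7 bottleneck 28, total now 51
augment #3: 6→3→7 bottleneck 1, total now 52
augment #4: 6→5→7 bottleneck 14, total now 66
augment #5: 6→5→3→7 bottleneck 4, total now 70
augment #6: 6→5→0→2→7 bottleneck 11, total now 81
augment #7: 6→5→3→1→7 bottleneck 2, total now 83

Maximum flow value: 83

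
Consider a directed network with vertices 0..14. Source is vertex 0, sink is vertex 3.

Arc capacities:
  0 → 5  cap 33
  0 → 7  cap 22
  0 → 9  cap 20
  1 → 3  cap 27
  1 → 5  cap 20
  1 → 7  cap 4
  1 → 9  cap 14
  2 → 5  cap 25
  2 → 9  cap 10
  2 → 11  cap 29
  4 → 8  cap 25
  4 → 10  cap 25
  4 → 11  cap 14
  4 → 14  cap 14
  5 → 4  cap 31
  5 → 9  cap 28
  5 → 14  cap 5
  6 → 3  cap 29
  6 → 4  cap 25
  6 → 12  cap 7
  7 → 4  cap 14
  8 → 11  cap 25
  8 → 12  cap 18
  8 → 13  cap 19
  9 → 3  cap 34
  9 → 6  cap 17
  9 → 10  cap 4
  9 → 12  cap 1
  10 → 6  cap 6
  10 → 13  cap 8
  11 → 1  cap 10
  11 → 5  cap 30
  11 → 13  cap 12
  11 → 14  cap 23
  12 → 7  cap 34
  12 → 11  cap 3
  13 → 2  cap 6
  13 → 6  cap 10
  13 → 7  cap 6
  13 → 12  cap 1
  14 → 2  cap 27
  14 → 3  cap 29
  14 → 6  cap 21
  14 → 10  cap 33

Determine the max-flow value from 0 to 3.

augment #1: 0→9→3 bottleneck 20, total now 20
augment #2: 0→5→9→3 bottleneck 14, total now 34
augment #3: 0→5→14→3 bottleneck 5, total now 39
augment #4: 0→5→4→14→3 bottleneck 14, total now 53
augment #5: 0→7→4→10→6→3 bottleneck 6, total now 59
augment #6: 0→7→4→11→1→3 bottleneck 8, total now 67

Maximum flow value: 67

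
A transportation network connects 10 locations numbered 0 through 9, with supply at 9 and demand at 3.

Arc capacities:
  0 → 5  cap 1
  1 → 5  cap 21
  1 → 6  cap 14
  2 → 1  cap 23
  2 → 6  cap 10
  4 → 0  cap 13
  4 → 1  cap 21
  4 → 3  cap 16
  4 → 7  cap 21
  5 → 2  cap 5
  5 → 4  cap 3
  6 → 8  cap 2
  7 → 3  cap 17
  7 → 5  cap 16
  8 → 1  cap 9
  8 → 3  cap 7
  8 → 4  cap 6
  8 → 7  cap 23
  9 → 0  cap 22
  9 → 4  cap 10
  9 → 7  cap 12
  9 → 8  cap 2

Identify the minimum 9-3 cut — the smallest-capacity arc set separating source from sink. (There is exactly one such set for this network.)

augment #1: 9→4→3 push 10
augment #2: 9→7→3 push 12
augment #3: 9→8→3 push 2
augment #4: 9→0→5→4→3 push 1
max flow = 25; residual-reachable set from 9 gives S-side
cut edges (S→T): {(0,5), (9,4), (9,7), (9,8)} total cap 25

Min-cut arcs: {(0,5), (9,4), (9,7), (9,8)} (total capacity 25)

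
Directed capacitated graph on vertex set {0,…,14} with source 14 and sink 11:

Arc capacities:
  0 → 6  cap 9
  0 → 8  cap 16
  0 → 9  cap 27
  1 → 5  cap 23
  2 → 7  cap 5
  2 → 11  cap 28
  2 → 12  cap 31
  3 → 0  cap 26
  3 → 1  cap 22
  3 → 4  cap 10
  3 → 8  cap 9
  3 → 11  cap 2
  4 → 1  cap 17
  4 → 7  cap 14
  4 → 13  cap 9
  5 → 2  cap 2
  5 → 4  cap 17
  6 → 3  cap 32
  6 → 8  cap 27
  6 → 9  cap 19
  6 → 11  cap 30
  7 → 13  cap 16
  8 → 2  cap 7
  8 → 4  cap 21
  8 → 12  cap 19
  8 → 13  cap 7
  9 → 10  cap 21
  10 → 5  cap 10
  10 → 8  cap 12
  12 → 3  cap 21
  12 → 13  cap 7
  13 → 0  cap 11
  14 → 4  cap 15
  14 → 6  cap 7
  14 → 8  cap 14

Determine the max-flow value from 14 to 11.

Maximum flow value: 27

augment #1: 14→6→11 bottleneck 7, total now 7
augment #2: 14→8→2→11 bottleneck 7, total now 14
augment #3: 14→8→12→3→11 bottleneck 2, total now 16
augment #4: 14→4→1→5→2→11 bottleneck 2, total now 18
augment #5: 14→4→13→0→6→11 bottleneck 9, total now 27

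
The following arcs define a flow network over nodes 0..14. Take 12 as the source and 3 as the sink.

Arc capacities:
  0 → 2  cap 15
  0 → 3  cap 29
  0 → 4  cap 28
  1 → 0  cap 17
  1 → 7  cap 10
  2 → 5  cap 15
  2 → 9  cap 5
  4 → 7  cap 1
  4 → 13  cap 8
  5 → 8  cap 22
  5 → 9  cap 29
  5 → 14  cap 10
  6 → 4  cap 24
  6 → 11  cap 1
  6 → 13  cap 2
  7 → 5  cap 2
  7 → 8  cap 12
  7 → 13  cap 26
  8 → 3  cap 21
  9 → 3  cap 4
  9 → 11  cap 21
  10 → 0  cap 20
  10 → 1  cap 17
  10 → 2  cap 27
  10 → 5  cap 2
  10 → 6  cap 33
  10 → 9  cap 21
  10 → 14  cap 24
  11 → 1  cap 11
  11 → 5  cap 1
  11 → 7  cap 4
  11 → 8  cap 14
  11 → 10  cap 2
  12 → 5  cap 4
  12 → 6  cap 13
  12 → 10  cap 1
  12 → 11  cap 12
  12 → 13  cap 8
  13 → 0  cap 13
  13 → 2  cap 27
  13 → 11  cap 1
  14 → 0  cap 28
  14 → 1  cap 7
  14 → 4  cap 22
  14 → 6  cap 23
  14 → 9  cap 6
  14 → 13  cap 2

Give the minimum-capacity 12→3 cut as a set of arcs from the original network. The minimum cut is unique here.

augment #1: 12→5→8→3 push 4
augment #2: 12→10→0→3 push 1
augment #3: 12→11→8→3 push 12
augment #4: 12→13→0→3 push 8
augment #5: 12→6→11→8→3 push 1
augment #6: 12→6→13→0→3 push 2
augment #7: 12→6→4→7→8→3 push 1
augment #8: 12→6→4→13→0→3 push 3
augment #9: 12→6→4→13→2→9→3 push 4
augment #10: 12→6→4→13→11→8→3 push 1
max flow = 37; residual-reachable set from 12 gives S-side
cut edges (S→T): {(4,7), (4,13), (6,11), (6,13), (12,5), (12,10), (12,11), (12,13)} total cap 37

Min-cut arcs: {(4,7), (4,13), (6,11), (6,13), (12,5), (12,10), (12,11), (12,13)} (total capacity 37)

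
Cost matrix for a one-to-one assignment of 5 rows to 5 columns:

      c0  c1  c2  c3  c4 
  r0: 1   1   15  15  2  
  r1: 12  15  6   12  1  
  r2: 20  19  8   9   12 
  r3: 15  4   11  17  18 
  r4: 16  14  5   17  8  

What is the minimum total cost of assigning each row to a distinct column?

optimal assignment: row0→col0 (cost 1), row1→col4 (cost 1), row2→col3 (cost 9), row3→col1 (cost 4), row4→col2 (cost 5)
total = 1 + 1 + 9 + 4 + 5 = 20

Minimum assignment cost: 20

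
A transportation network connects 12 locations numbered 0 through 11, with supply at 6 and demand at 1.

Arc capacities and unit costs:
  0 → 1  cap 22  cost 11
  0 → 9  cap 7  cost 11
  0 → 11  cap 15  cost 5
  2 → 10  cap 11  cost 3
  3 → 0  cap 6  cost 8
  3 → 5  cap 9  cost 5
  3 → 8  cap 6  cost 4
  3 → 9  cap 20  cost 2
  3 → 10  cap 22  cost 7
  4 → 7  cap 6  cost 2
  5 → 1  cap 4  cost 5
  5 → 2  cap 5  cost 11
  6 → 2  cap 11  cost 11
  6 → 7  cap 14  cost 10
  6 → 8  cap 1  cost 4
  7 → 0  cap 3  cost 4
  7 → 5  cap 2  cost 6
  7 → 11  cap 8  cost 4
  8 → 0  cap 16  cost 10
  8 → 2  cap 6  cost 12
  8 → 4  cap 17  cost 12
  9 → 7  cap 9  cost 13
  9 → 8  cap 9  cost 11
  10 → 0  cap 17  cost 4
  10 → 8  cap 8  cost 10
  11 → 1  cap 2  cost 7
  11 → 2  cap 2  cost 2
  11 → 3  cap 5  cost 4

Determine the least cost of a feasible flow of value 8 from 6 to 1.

shortest-cost path #1: 6→7→11→1 push 2 @ unit cost 21 (adds 42)
shortest-cost path #2: 6→7→5→1 push 2 @ unit cost 21 (adds 42)
shortest-cost path #3: 6→7→0→1 push 3 @ unit cost 25 (adds 75)
shortest-cost path #4: 6→8→0→1 push 1 @ unit cost 25 (adds 25)
total cost = 184

Minimum cost for 8 units: 184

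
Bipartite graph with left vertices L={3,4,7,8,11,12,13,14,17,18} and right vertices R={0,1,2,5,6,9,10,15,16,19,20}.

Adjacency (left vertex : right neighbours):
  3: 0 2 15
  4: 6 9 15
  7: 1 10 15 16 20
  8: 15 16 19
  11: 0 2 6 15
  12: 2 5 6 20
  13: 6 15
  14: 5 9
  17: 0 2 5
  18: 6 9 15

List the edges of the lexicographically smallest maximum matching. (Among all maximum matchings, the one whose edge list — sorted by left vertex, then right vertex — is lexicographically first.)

|M| = 9 (so the lex-smallest maximum matching has 9 edges)
process left vertices in ascending order; for each, take the smallest-labelled available neighbour that still permits 9 edges overall, or leave it unmatched if none does
lex-smallest matching: {3-0, 4-6, 7-1, 8-16, 11-2, 12-20, 13-15, 14-5, 18-9}

Lex-smallest maximum matching: {(3,0), (4,6), (7,1), (8,16), (11,2), (12,20), (13,15), (14,5), (18,9)}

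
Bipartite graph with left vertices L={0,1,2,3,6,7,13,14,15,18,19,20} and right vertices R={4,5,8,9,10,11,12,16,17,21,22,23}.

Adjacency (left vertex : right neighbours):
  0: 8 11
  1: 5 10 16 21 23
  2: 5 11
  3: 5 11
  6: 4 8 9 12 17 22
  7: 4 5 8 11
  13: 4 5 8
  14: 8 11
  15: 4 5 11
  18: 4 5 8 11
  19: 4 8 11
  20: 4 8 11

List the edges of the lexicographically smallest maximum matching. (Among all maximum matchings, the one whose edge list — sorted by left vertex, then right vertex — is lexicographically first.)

Lex-smallest maximum matching: {(0,8), (1,10), (2,5), (3,11), (6,9), (7,4)}

|M| = 6 (so the lex-smallest maximum matching has 6 edges)
process left vertices in ascending order; for each, take the smallest-labelled available neighbour that still permits 6 edges overall, or leave it unmatched if none does
lex-smallest matching: {0-8, 1-10, 2-5, 3-11, 6-9, 7-4}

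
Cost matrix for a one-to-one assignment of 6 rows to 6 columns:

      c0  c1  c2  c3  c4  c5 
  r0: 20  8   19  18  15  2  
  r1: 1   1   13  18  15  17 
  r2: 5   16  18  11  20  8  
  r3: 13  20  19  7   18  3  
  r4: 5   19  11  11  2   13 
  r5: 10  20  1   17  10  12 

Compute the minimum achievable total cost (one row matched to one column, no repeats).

Minimum assignment cost: 18

optimal assignment: row0→col5 (cost 2), row1→col1 (cost 1), row2→col0 (cost 5), row3→col3 (cost 7), row4→col4 (cost 2), row5→col2 (cost 1)
total = 2 + 1 + 5 + 7 + 2 + 1 = 18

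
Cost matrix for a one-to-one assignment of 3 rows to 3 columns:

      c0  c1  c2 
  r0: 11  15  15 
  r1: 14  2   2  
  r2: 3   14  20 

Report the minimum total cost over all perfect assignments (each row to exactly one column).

one of 2 optimal assignments: row0→col1 (cost 15), row1→col2 (cost 2), row2→col0 (cost 3)
total = 15 + 2 + 3 = 20

Minimum assignment cost: 20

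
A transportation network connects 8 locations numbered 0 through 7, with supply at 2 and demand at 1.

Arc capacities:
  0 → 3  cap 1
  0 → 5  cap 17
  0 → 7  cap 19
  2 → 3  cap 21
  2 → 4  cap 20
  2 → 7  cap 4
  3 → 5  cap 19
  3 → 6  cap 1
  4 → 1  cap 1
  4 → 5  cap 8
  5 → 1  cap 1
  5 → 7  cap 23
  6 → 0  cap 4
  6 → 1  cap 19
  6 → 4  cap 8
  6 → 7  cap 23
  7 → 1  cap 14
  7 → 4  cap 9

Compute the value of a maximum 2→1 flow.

Maximum flow value: 17

augment #1: 2→4→1 bottleneck 1, total now 1
augment #2: 2→7→1 bottleneck 4, total now 5
augment #3: 2→3→5→1 bottleneck 1, total now 6
augment #4: 2→3→6→1 bottleneck 1, total now 7
augment #5: 2→3→5→7→1 bottleneck 10, total now 17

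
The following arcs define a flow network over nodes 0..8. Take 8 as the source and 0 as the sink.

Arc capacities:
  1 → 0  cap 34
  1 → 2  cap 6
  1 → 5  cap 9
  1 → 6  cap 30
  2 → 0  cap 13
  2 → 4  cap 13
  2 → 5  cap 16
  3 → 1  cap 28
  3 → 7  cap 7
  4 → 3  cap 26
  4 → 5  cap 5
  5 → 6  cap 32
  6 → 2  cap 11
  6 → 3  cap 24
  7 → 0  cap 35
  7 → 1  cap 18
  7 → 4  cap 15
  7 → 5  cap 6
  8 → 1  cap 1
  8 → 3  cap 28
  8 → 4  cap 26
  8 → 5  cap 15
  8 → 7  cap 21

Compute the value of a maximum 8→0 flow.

augment #1: 8→1→0 bottleneck 1, total now 1
augment #2: 8→7→0 bottleneck 21, total now 22
augment #3: 8→3→1→0 bottleneck 28, total now 50
augment #4: 8→4→3→7→0 bottleneck 7, total now 57
augment #5: 8→5→6→2→0 bottleneck 11, total now 68

Maximum flow value: 68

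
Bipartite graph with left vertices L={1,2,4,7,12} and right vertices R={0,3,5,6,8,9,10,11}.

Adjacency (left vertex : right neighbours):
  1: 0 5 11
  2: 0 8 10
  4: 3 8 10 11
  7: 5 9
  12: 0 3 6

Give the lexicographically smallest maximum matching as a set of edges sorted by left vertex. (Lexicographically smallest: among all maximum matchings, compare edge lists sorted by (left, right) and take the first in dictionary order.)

Lex-smallest maximum matching: {(1,0), (2,8), (4,3), (7,5), (12,6)}

|M| = 5 (so the lex-smallest maximum matching has 5 edges)
process left vertices in ascending order; for each, take the smallest-labelled available neighbour that still permits 5 edges overall, or leave it unmatched if none does
lex-smallest matching: {1-0, 2-8, 4-3, 7-5, 12-6}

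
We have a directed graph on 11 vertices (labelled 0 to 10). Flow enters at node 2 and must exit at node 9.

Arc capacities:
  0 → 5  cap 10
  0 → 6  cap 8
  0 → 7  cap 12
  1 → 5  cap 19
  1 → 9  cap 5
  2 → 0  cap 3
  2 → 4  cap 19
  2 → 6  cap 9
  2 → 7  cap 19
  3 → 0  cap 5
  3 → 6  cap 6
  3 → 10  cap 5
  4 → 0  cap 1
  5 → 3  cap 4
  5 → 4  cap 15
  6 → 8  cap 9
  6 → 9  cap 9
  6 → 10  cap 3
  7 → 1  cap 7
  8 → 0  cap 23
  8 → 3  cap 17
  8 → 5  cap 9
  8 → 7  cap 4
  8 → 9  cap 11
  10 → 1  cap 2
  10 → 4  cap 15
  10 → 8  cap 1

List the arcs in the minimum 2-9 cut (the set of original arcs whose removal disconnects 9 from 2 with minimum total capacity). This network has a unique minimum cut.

Min-cut arcs: {(2,0), (2,6), (4,0), (7,1)} (total capacity 20)

augment #1: 2→6→9 push 9
augment #2: 2→7→1→9 push 5
augment #3: 2→0→6→8→9 push 3
augment #4: 2→4→0→6→8→9 push 1
augment #5: 2→7→1→5→3→6→8→9 push 2
max flow = 20; residual-reachable set from 2 gives S-side
cut edges (S→T): {(2,0), (2,6), (4,0), (7,1)} total cap 20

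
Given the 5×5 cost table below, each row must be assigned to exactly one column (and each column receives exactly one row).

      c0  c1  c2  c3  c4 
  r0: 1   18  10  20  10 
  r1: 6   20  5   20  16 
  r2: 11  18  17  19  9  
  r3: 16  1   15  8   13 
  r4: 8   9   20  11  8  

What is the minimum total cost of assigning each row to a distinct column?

optimal assignment: row0→col0 (cost 1), row1→col2 (cost 5), row2→col4 (cost 9), row3→col1 (cost 1), row4→col3 (cost 11)
total = 1 + 5 + 9 + 1 + 11 = 27

Minimum assignment cost: 27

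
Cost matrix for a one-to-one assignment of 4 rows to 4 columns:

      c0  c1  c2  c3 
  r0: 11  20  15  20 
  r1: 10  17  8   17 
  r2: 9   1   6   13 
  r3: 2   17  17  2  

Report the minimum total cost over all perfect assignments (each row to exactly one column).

Minimum assignment cost: 22

optimal assignment: row0→col0 (cost 11), row1→col2 (cost 8), row2→col1 (cost 1), row3→col3 (cost 2)
total = 11 + 8 + 1 + 2 = 22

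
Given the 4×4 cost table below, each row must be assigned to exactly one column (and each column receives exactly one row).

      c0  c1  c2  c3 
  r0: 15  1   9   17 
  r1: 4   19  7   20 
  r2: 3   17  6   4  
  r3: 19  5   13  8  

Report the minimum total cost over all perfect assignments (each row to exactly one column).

Minimum assignment cost: 19

one of 2 optimal assignments: row0→col1 (cost 1), row1→col0 (cost 4), row2→col2 (cost 6), row3→col3 (cost 8)
total = 1 + 4 + 6 + 8 = 19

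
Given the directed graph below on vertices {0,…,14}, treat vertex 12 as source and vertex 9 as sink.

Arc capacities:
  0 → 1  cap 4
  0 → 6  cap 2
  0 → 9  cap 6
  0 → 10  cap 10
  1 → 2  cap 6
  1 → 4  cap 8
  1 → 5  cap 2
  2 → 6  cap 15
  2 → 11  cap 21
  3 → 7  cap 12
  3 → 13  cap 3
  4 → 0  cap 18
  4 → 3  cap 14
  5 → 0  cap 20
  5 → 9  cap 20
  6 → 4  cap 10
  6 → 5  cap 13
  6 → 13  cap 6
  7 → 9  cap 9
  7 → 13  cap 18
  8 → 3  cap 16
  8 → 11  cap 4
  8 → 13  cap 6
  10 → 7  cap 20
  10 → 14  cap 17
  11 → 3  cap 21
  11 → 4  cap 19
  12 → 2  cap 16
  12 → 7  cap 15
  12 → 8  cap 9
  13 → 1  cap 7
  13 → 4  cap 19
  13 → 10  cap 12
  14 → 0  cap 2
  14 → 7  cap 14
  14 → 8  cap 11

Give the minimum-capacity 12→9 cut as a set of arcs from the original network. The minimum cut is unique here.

augment #1: 12→7→9 push 9
augment #2: 12→2→6→5→9 push 13
augment #3: 12→2→6→4→0→9 push 2
augment #4: 12→2→11→4→0→9 push 1
augment #5: 12→7→13→1→5→9 push 2
augment #6: 12→7→13→4→0→9 push 3
max flow = 30; residual-reachable set from 12 gives S-side
cut edges (S→T): {(0,9), (1,5), (6,5), (7,9)} total cap 30

Min-cut arcs: {(0,9), (1,5), (6,5), (7,9)} (total capacity 30)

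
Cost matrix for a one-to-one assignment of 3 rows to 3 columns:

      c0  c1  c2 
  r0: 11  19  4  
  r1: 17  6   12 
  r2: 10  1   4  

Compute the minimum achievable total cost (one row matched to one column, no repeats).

optimal assignment: row0→col2 (cost 4), row1→col1 (cost 6), row2→col0 (cost 10)
total = 4 + 6 + 10 = 20

Minimum assignment cost: 20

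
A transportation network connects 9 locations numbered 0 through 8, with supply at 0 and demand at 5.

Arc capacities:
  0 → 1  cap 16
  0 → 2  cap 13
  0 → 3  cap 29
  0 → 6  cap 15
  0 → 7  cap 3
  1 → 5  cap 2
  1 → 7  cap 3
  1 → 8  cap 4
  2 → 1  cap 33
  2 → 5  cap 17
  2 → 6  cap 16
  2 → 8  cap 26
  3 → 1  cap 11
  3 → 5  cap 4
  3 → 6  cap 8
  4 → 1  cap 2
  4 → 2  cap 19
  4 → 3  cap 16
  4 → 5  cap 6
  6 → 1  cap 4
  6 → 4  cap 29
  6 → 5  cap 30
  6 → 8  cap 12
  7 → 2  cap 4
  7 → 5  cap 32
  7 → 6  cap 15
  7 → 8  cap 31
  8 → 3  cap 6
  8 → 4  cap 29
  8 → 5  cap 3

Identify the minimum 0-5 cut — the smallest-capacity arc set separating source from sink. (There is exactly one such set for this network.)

augment #1: 0→1→5 push 2
augment #2: 0→2→5 push 13
augment #3: 0→3→5 push 4
augment #4: 0→6→5 push 15
augment #5: 0→7→5 push 3
augment #6: 0→1→7→5 push 3
augment #7: 0→1→8→5 push 3
augment #8: 0→3→6→5 push 8
augment #9: 0→1→8→4→5 push 1
max flow = 52; residual-reachable set from 0 gives S-side
cut edges (S→T): {(0,2), (0,6), (0,7), (1,5), (1,7), (1,8), (3,5), (3,6)} total cap 52

Min-cut arcs: {(0,2), (0,6), (0,7), (1,5), (1,7), (1,8), (3,5), (3,6)} (total capacity 52)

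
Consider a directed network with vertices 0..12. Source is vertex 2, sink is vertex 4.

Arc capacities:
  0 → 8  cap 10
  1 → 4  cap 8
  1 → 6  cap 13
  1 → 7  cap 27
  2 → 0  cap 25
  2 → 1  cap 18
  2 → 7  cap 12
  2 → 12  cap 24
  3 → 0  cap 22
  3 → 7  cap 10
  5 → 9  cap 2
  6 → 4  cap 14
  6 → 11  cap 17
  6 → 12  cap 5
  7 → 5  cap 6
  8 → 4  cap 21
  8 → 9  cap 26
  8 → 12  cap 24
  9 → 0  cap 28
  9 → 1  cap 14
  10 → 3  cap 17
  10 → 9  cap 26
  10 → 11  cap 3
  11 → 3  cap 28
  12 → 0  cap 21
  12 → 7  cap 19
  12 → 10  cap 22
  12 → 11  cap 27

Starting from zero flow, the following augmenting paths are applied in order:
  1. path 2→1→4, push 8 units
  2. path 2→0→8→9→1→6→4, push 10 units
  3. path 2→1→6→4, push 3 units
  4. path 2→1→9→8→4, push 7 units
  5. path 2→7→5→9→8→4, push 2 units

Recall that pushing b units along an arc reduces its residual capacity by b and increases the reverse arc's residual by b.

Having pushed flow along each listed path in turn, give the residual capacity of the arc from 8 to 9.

Residual capacity of (8,9): 25

after path 1 (2→1→4, push 8): res(8,9)=26
after path 2 (2→0→8→9→1→6→4, push 10): res(8,9)=16
after path 3 (2→1→6→4, push 3): res(8,9)=16
after path 4 (2→1→9→8→4, push 7): res(8,9)=23
after path 5 (2→7→5→9→8→4, push 2): res(8,9)=25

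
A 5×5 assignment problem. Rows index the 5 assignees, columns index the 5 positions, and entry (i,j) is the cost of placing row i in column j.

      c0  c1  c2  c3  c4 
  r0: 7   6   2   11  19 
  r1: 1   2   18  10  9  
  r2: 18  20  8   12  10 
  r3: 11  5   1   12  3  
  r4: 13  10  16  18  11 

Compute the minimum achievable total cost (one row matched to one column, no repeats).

Minimum assignment cost: 28

optimal assignment: row0→col2 (cost 2), row1→col0 (cost 1), row2→col3 (cost 12), row3→col4 (cost 3), row4→col1 (cost 10)
total = 2 + 1 + 12 + 3 + 10 = 28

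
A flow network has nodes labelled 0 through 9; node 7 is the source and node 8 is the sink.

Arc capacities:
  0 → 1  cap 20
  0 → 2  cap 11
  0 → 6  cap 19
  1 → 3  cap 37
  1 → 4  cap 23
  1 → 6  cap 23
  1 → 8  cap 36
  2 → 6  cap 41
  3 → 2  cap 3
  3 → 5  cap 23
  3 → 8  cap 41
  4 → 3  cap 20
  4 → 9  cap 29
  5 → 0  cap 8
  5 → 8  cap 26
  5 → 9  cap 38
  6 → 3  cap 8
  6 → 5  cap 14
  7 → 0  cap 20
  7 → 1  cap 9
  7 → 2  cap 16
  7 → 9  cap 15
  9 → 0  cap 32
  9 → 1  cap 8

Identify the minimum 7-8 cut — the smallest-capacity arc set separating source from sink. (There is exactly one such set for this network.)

Min-cut arcs: {(0,1), (6,3), (6,5), (7,1), (9,1)} (total capacity 59)

augment #1: 7→1→8 push 9
augment #2: 7→0→1→8 push 20
augment #3: 7→9→1→8 push 7
augment #4: 7→2→6→3→8 push 8
augment #5: 7→2→6→5→8 push 8
augment #6: 7→9→1→3→8 push 1
augment #7: 7→9→0→6→5→8 push 6
max flow = 59; residual-reachable set from 7 gives S-side
cut edges (S→T): {(0,1), (6,3), (6,5), (7,1), (9,1)} total cap 59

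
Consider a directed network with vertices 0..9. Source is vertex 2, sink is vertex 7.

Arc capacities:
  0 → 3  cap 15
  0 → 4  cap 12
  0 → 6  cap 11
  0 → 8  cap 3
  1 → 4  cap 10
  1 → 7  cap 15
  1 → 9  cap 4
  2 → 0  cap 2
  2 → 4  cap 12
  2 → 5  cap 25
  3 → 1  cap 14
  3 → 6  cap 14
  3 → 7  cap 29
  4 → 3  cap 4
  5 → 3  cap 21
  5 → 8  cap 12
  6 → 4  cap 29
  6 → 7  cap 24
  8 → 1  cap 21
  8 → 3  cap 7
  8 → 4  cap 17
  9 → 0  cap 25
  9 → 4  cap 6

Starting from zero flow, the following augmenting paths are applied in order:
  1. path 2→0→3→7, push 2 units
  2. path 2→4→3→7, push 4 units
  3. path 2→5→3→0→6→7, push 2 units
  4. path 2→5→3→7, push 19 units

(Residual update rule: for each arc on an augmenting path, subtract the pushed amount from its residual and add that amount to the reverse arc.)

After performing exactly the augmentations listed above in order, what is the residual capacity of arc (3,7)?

Residual capacity of (3,7): 4

after path 1 (2→0→3→7, push 2): res(3,7)=27
after path 2 (2→4→3→7, push 4): res(3,7)=23
after path 3 (2→5→3→0→6→7, push 2): res(3,7)=23
after path 4 (2→5→3→7, push 19): res(3,7)=4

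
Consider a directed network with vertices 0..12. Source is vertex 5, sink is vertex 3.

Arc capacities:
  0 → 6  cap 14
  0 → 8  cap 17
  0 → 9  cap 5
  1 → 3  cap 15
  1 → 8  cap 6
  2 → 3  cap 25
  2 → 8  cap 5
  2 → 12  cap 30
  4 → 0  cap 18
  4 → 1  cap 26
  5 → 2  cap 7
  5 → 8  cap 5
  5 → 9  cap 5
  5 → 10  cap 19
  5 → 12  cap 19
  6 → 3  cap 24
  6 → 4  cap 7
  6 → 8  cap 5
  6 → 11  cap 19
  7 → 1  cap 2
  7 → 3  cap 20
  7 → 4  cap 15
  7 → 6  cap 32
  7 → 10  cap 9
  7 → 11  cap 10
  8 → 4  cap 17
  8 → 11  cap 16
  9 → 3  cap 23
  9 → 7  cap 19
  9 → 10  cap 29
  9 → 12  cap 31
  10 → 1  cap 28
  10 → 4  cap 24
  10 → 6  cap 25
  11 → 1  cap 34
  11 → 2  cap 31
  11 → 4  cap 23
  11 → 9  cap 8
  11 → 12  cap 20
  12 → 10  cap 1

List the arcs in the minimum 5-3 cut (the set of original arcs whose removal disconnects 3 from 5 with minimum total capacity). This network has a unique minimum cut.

Min-cut arcs: {(5,2), (5,8), (5,9), (5,10), (12,10)} (total capacity 37)

augment #1: 5→2→3 push 7
augment #2: 5→9→3 push 5
augment #3: 5→10→1→3 push 15
augment #4: 5→10→6→3 push 4
augment #5: 5→8→11→2→3 push 5
augment #6: 5→12→10→6→3 push 1
max flow = 37; residual-reachable set from 5 gives S-side
cut edges (S→T): {(5,2), (5,8), (5,9), (5,10), (12,10)} total cap 37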